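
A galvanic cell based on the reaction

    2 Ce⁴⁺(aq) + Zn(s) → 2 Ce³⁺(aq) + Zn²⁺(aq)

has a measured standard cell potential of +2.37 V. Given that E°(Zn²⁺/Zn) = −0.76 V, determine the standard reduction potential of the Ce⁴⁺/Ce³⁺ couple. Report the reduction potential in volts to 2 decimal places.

+1.61 V

In the reaction as written the Ce⁴⁺/Ce³⁺ couple is reduced (cathode) and Zn²⁺/Zn is oxidized (anode), so E°cell = E°(Ce⁴⁺/Ce³⁺) − E°(Zn²⁺/Zn).
E°(Ce⁴⁺/Ce³⁺) = E°cell + E°(anode) = +2.37 + (−0.76) = +1.61 V.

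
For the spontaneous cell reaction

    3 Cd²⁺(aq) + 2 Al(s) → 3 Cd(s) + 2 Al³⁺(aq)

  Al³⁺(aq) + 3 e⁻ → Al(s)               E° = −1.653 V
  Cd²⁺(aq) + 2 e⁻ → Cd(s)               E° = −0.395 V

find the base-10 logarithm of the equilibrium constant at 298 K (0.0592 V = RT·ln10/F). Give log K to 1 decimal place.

log K = 127.5

The Cd²⁺/Cd couple is reduced (cathode); E°cell = −0.395 − (−1.653) = +1.258 V with n = 6.
At equilibrium E = 0, so log K = nE°cell / 0.0592 = (6)(+1.258) / 0.0592 = 127.5.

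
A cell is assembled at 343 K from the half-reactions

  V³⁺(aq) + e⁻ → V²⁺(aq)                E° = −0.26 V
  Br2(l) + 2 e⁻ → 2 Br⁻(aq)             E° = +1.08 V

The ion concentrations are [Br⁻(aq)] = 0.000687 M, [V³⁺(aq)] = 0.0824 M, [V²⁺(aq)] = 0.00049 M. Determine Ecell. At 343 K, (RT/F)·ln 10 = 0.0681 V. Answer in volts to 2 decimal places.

+1.40 V

Since E°(Br₂/Br⁻) > E°(V³⁺/V²⁺), Br₂/Br⁻ serves as the cathode.
E°cell = +1.08 − (−0.26) = +1.34 V, with n = 2 electrons transferred.
For the overall reaction Br2(l) + 2 V²⁺(aq) → 2 Br⁻(aq) + 2 V³⁺(aq), Q = ([Br⁻(aq)]^2·[V³⁺(aq)]^2) / [V²⁺(aq)]^2 = 0.0133, giving log Q = −1.875.
Applying E = E° − (RT ln10/nF)·log Q gives +1.34 − (0.0681/2)(−1.875) = +1.40 V.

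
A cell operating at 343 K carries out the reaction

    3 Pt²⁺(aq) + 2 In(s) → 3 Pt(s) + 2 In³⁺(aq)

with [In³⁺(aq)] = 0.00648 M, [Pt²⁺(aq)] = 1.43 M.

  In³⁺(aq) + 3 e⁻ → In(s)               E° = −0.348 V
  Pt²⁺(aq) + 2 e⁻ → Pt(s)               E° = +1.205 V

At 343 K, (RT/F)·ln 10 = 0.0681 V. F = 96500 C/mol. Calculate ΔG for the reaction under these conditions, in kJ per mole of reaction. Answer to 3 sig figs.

The standard cell potential is +1.205 − (−0.348) = +1.553 V, with n = 6 electrons in the balanced equation.
The reaction quotient is [In³⁺(aq)]^2 / [Pt²⁺(aq)]^3 = 1.44×10^−5; by Nernst, E = +1.553 − (0.0681/6)(−4.843) = +1.6080 V.
ΔG = −nFE = −(6)(96500)(+1.6080) J/mol = −931 kJ/mol.

−931 kJ/mol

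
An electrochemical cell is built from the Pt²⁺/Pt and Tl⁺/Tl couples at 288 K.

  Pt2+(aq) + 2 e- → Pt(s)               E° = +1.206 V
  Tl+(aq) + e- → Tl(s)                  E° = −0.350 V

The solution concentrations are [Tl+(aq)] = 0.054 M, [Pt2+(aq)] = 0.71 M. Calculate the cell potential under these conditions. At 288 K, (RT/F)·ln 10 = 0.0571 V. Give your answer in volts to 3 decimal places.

+1.624 V

Since E°(Pt²⁺/Pt) > E°(Tl⁺/Tl), Pt²⁺/Pt serves as the cathode.
The standard potential is +1.206 − (−0.350) = +1.556 V and the balanced reaction transfers n = 2 electrons.
Balancing gives Pt2+(aq) + 2 Tl(s) → Pt(s) + 2 Tl+(aq); hence Q = [Tl+(aq)]^2 / [Pt2+(aq)] = 0.00411 (log Q = −2.386).
By the Nernst equation, E = +1.556 − (0.0571/2)·(−2.386) = +1.624 V.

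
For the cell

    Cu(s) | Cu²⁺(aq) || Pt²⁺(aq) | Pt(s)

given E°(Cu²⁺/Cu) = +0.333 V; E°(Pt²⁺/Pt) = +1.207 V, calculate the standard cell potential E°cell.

By convention the left-hand electrode in cell notation is the anode (oxidation) and the right-hand electrode is the cathode (reduction).
E°cell = E°(right) − E°(left) = +1.207 − (+0.333) = +0.874 V.

+0.874 V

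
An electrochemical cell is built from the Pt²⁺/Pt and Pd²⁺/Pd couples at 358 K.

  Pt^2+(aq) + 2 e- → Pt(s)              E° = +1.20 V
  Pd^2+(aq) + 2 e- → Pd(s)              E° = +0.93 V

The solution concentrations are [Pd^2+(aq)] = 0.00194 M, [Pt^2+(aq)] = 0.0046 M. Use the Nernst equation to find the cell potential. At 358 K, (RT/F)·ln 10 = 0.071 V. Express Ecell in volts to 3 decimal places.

+0.283 V

Pt²⁺/Pt is reduced (cathode, E° = +1.20 V) and Pd²⁺/Pd is oxidized (anode).
E°cell = +1.20 − (+0.93) = +0.27 V, with n = 2 electrons transferred.
Balancing gives Pt^2+(aq) + Pd(s) → Pt(s) + Pd^2+(aq); hence Q = [Pd^2+(aq)] / [Pt^2+(aq)] = 0.422 (log Q = −0.375).
By the Nernst equation, E = +0.27 − (0.071/2)·(−0.375) = +0.283 V.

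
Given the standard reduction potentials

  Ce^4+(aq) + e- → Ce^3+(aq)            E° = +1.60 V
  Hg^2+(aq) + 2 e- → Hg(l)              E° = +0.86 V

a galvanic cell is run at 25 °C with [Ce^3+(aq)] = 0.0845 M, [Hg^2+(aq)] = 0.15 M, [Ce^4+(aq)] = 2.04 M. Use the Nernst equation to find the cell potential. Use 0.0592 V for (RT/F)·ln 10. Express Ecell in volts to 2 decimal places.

The Ce⁴⁺/Ce³⁺ couple has the more positive E°, so it is the cathode; Hg²⁺/Hg is the anode.
E°cell = E°cat − E°an = +1.60 − (+0.86) = +0.74 V; n = 2.
The balanced reaction is 2 Ce^4+(aq) + Hg(l) → 2 Ce^3+(aq) + Hg^2+(aq), so Q = ([Ce^3+(aq)]^2·[Hg^2+(aq)]) / [Ce^4+(aq)]^2 = 0.000257 and log Q = −3.589.
E = E° − (0.0592/n)·log Q = +0.74 − (0.0592/2)(−3.589) = +0.85 V.

+0.85 V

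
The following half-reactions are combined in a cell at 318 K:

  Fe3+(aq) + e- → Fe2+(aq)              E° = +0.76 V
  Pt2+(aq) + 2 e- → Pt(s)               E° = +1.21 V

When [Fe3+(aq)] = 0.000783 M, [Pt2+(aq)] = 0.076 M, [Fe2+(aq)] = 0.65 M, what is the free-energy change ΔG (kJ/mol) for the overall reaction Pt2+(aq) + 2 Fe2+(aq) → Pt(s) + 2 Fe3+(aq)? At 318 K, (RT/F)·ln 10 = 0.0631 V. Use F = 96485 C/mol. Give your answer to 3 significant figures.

−116 kJ/mol

The standard cell potential is +1.21 − (+0.76) = +0.45 V, with n = 2 electrons in the balanced equation.
Q = [Fe3+(aq)]^2 / ([Pt2+(aq)]·[Fe2+(aq)]^2) = 1.91×10^−5, so log Q = −4.719 and E = +0.45 − (0.0631/2)(−4.719) = +0.5989 V.
ΔG = −nFE = −(2)(96485)(+0.5989) J/mol = −116 kJ/mol.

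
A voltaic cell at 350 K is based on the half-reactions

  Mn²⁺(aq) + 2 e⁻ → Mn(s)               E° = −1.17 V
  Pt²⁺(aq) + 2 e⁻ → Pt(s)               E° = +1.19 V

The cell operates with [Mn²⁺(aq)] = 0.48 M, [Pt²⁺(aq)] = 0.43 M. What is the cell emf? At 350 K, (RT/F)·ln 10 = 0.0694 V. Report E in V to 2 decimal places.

+2.36 V

The Pt²⁺/Pt couple has the more positive E°, so it is the cathode; Mn²⁺/Mn is the anode.
E°cell = +1.19 − (−1.17) = +2.36 V, with n = 2 electrons transferred.
The balanced reaction is Pt²⁺(aq) + Mn(s) → Pt(s) + Mn²⁺(aq), so Q = [Mn²⁺(aq)] / [Pt²⁺(aq)] = 1.12 and log Q = 0.048.
E = E° − (0.0694/n)·log Q = +2.36 − (0.0694/2)(0.048) = +2.36 V.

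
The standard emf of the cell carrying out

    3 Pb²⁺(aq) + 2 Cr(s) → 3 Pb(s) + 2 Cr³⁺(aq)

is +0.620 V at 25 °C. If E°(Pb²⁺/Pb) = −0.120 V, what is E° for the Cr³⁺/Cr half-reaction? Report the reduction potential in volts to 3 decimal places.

In the reaction as written the Pb²⁺/Pb couple is reduced (cathode) and Cr³⁺/Cr is oxidized (anode), so E°cell = E°(Pb²⁺/Pb) − E°(Cr³⁺/Cr).
E°(Cr³⁺/Cr) = E°(cathode) − E°cell = −0.120 − (+0.620) = −0.740 V.

−0.740 V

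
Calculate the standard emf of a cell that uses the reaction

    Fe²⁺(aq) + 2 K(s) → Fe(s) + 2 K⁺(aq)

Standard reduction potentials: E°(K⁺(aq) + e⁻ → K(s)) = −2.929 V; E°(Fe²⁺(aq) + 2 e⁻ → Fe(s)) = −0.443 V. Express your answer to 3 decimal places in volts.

+2.486 V

In the reaction as written, Fe²⁺(aq) is reduced (cathode) and K⁺(aq) is produced by oxidation at the anode.
E°cell = E°(cathode) − E°(anode) = −0.443 − (−2.929) = +2.486 V.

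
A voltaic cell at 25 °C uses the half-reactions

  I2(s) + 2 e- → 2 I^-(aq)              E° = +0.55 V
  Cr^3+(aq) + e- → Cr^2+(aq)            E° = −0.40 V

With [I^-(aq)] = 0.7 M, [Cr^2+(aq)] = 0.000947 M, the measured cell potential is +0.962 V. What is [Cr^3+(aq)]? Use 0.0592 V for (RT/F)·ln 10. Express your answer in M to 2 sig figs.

0.00085 M

The I₂/I⁻ couple has the larger reduction potential, so it is the cathode: E°cell = +0.55 − (−0.40) = +0.95 V and n = 2.
Rearranging E = E° − (0.0592/n)·log Q gives log Q = 2(+0.95 − (+0.962))/0.0592 = −0.405.
For I2(s) + 2 Cr^2+(aq) → 2 I^-(aq) + 2 Cr^3+(aq), the reaction quotient is Q = ([I^-(aq)]^2·[Cr^3+(aq)]^2) / [Cr^2+(aq)]^2.
Substituting the known concentrations and solving, log [Cr^3+(aq)] = −3.071 and [Cr^3+(aq)] = 0.00085 M.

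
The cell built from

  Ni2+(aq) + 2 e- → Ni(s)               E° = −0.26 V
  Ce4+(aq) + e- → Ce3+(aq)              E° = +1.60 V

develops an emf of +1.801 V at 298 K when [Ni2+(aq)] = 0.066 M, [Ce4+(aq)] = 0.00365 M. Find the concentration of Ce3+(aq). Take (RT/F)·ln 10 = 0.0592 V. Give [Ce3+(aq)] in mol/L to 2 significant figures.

0.14 M

With Ce⁴⁺/Ce³⁺ at the cathode and Ni²⁺/Ni at the anode, E°cell = +1.60 − (−0.26) = +1.86 V (n = 2).
Rearranging E = E° − (0.0592/n)·log Q gives log Q = 2(+1.86 − (+1.801))/0.0592 = 1.993.
The balanced reaction is 2 Ce4+(aq) + Ni(s) → 2 Ce3+(aq) + Ni2+(aq), so Q = ([Ce3+(aq)]^2·[Ni2+(aq)]) / [Ce4+(aq)]^2.
Substituting the known concentrations and solving, log [Ce3+(aq)] = −0.851 and [Ce3+(aq)] = 0.14 M.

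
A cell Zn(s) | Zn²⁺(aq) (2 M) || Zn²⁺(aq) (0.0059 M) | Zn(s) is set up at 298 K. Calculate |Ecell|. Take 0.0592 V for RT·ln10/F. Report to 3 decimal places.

0.075 V

For a concentration cell E°cell = 0, since both electrodes use the same couple.
The compartment with the higher Zn²⁺(aq) concentration (2 M) acts as the cathode; ions are reduced there and produced at the dilute (0.0059 M) anode.
With n = 2, Ecell = −(0.0592/2)·log([dilute]/[conc]) = −(0.0592/2)·log(0.0059/2) = +0.075 V.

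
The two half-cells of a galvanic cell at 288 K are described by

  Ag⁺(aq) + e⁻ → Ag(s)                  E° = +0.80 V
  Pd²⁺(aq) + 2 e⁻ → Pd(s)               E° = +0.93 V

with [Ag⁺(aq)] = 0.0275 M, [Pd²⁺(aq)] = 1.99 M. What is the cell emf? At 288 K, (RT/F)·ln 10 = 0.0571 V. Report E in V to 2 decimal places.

+0.23 V

Since E°(Pd²⁺/Pd) > E°(Ag⁺/Ag), Pd²⁺/Pd serves as the cathode.
The standard potential is +0.93 − (+0.80) = +0.13 V and the balanced reaction transfers n = 2 electrons.
The balanced reaction is Pd²⁺(aq) + 2 Ag(s) → Pd(s) + 2 Ag⁺(aq), so Q = [Ag⁺(aq)]^2 / [Pd²⁺(aq)] = 0.00038 and log Q = −3.420.
By the Nernst equation, E = +0.13 − (0.0571/2)·(−3.420) = +0.23 V.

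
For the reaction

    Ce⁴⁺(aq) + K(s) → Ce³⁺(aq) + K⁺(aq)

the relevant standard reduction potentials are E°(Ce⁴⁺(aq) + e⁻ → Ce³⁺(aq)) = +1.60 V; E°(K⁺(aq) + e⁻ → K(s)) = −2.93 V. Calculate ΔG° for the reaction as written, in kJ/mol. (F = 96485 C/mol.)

In the reaction as written Ce⁴⁺(aq) is reduced, so the Ce⁴⁺/Ce³⁺ couple is the cathode and K⁺/K is the anode.
E°cell = +1.60 − (−2.93) = +4.53 V; balancing electrons gives n = 1.
ΔG° = −nFE°cell = −(1)(96485)(+4.53) J/mol = −437 kJ/mol.

−437 kJ/mol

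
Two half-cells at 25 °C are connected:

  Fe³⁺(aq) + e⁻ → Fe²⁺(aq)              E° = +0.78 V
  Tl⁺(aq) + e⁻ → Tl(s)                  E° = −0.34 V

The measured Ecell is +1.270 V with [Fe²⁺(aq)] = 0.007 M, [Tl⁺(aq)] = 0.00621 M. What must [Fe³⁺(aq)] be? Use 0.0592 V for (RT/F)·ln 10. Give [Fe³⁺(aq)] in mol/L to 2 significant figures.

0.015 M

The Fe³⁺/Fe²⁺ couple has the larger reduction potential, so it is the cathode: E°cell = +0.78 − (−0.34) = +1.12 V and n = 1.
From the Nernst equation, log Q = n(E° − E)/0.0592 = 1·(+1.12 − (+1.270))/0.0592 = −2.534.
The balanced reaction is Fe³⁺(aq) + Tl(s) → Fe²⁺(aq) + Tl⁺(aq), so Q = ([Fe²⁺(aq)]·[Tl⁺(aq)]) / [Fe³⁺(aq)].
Substituting the known concentrations and solving, log [Fe³⁺(aq)] = −1.828 and [Fe³⁺(aq)] = 0.015 M.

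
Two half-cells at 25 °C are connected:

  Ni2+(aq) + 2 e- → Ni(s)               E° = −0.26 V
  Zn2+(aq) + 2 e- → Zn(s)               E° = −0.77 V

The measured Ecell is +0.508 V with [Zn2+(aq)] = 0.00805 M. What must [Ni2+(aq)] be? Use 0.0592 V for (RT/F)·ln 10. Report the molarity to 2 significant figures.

0.0069 M

The Ni²⁺/Ni couple has the larger reduction potential, so it is the cathode: E°cell = −0.26 − (−0.77) = +0.51 V and n = 2.
From the Nernst equation, log Q = n(E° − E)/0.0592 = 2·(+0.51 − (+0.508))/0.0592 = 0.068.
For Ni2+(aq) + Zn(s) → Ni(s) + Zn2+(aq), the reaction quotient is Q = [Zn2+(aq)] / [Ni2+(aq)].
Substituting the known concentrations and solving, log [Ni2+(aq)] = −2.162 and [Ni2+(aq)] = 0.0069 M.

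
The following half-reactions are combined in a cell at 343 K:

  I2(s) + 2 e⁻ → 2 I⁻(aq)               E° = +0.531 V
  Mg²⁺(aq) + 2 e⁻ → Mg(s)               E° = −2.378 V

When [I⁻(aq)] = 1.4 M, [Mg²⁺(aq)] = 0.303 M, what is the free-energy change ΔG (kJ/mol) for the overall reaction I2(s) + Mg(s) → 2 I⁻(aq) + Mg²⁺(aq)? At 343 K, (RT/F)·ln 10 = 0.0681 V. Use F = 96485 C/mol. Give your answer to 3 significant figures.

−563 kJ/mol

With I₂/I⁻ reduced at the cathode, E°cell = +0.531 − (−2.378) = +2.909 V and n = 2.
Q = [I⁻(aq)]^2·[Mg²⁺(aq)] = 0.594, so log Q = −0.226 and E = +2.909 − (0.0681/2)(−0.226) = +2.9167 V.
Finally ΔG = −nFE = −(2)(96485 C/mol)(+2.9167 V) = −563 kJ/mol.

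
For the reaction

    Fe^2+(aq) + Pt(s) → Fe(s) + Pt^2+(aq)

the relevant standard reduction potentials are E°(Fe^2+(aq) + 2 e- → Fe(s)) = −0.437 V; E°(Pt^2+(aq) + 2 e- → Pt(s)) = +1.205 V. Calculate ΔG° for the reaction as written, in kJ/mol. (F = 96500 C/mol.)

+317 kJ/mol

In the reaction as written Fe^2+(aq) is reduced, so the Fe²⁺/Fe couple is the cathode and Pt²⁺/Pt is the anode.
E°cell = −0.437 − (+1.205) = −1.642 V; balancing electrons gives n = 2.
ΔG° = −nFE°cell = −(2)(96500)(−1.642) J/mol = +317 kJ/mol.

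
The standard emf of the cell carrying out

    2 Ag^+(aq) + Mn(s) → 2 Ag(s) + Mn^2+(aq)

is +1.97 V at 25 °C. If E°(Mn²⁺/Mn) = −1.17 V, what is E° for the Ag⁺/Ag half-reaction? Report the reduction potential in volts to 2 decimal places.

In the reaction as written the Ag⁺/Ag couple is reduced (cathode) and Mn²⁺/Mn is oxidized (anode), so E°cell = E°(Ag⁺/Ag) − E°(Mn²⁺/Mn).
E°(Ag⁺/Ag) = E°cell + E°(anode) = +1.97 + (−1.17) = +0.80 V.

+0.80 V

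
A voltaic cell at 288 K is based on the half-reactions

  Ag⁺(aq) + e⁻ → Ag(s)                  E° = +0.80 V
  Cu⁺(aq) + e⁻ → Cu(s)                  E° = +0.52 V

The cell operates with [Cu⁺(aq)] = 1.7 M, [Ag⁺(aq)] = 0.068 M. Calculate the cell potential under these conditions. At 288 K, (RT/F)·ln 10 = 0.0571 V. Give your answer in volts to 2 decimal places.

Ag⁺/Ag is reduced (cathode, E° = +0.80 V) and Cu⁺/Cu is oxidized (anode).
E°cell = +0.80 − (+0.52) = +0.28 V, with n = 1 electron transferred.
For the overall reaction Ag⁺(aq) + Cu(s) → Ag(s) + Cu⁺(aq), Q = [Cu⁺(aq)] / [Ag⁺(aq)] = 25, giving log Q = 1.398.
E = E° − (0.0571/n)·log Q = +0.28 − (0.0571/1)(1.398) = +0.20 V.

+0.20 V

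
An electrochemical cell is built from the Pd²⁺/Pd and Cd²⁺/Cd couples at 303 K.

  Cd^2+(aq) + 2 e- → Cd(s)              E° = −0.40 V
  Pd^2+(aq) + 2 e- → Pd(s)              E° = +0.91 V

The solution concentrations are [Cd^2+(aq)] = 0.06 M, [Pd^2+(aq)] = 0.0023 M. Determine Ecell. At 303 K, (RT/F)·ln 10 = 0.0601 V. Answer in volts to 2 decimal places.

The Pd²⁺/Pd couple has the more positive E°, so it is the cathode; Cd²⁺/Cd is the anode.
E°cell = +0.91 − (−0.40) = +1.31 V, with n = 2 electrons transferred.
The balanced reaction is Pd^2+(aq) + Cd(s) → Pd(s) + Cd^2+(aq), so Q = [Cd^2+(aq)] / [Pd^2+(aq)] = 26.1 and log Q = 1.416.
Applying E = E° − (RT ln10/nF)·log Q gives +1.31 − (0.0601/2)(1.416) = +1.27 V.

+1.27 V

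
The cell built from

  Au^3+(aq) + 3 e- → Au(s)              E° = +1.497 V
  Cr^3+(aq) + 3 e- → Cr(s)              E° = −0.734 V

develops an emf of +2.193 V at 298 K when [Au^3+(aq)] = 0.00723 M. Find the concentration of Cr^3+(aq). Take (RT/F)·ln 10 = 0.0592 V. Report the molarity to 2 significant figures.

0.61 M

With Au³⁺/Au at the cathode and Cr³⁺/Cr at the anode, E°cell = +1.497 − (−0.734) = +2.231 V (n = 3).
Rearranging E = E° − (0.0592/n)·log Q gives log Q = 3(+2.231 − (+2.193))/0.0592 = 1.926.
For Au^3+(aq) + Cr(s) → Au(s) + Cr^3+(aq), the reaction quotient is Q = [Cr^3+(aq)] / [Au^3+(aq)].
Isolating [Cr^3+(aq)] in Q = 10^{1.926} yields log [Cr^3+(aq)] = −0.215, i.e. 0.61 M.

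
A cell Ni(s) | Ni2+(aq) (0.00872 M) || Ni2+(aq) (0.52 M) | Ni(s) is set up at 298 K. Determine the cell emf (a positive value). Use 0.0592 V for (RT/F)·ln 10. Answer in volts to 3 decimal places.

0.053 V

For a concentration cell E°cell = 0, since both electrodes use the same couple.
The compartment with the higher Ni2+(aq) concentration (0.52 M) acts as the cathode; ions are reduced there and produced at the dilute (0.00872 M) anode.
With n = 2, Ecell = −(0.0592/2)·log([dilute]/[conc]) = −(0.0592/2)·log(0.00872/0.52) = +0.053 V.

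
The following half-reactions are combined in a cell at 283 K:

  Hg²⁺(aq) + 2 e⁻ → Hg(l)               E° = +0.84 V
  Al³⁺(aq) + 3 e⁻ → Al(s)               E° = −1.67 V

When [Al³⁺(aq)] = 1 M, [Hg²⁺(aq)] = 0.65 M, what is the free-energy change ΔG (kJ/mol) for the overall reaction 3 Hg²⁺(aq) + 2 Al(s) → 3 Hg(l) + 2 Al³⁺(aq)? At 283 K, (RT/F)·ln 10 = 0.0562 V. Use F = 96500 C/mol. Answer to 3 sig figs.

The standard cell potential is +0.84 − (−1.67) = +2.51 V, with n = 6 electrons in the balanced equation.
Here Q = [Al³⁺(aq)]^2 / [Hg²⁺(aq)]^3 = 3.64 (log Q = 0.561), giving E = +2.51 − (0.0562/6)·(0.561) = +2.5047 V.
ΔG = −nFE = −(6)(96500)(+2.5047) J/mol = −1450 kJ/mol.

−1450 kJ/mol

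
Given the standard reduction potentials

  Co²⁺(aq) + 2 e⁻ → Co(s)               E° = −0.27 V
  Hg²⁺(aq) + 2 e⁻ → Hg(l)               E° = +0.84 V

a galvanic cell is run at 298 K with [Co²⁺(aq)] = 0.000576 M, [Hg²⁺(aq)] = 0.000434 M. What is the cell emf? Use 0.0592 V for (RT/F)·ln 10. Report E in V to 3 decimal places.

Since E°(Hg²⁺/Hg) > E°(Co²⁺/Co), Hg²⁺/Hg serves as the cathode.
E°cell = +0.84 − (−0.27) = +1.11 V, with n = 2 electrons transferred.
The balanced reaction is Hg²⁺(aq) + Co(s) → Hg(l) + Co²⁺(aq), so Q = [Co²⁺(aq)] / [Hg²⁺(aq)] = 1.33 and log Q = 0.123.
E = E° − (0.0592/n)·log Q = +1.11 − (0.0592/2)(0.123) = +1.106 V.

+1.106 V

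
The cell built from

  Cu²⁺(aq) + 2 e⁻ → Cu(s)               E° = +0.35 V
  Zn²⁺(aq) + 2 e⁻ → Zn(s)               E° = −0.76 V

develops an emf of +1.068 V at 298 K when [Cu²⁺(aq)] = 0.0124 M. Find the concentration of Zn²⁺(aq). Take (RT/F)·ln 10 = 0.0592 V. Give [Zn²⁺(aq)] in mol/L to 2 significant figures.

With Cu²⁺/Cu at the cathode and Zn²⁺/Zn at the anode, E°cell = +0.35 − (−0.76) = +1.11 V (n = 2).
Since E = E° − (0.0592/n)·log Q, log Q = n(E° − E)/0.0592 = 1.419.
Balancing electrons gives Cu²⁺(aq) + Zn(s) → Cu(s) + Zn²⁺(aq); thus Q = [Zn²⁺(aq)] / [Cu²⁺(aq)].
Solving for the unknown gives log [Zn²⁺(aq)] = −0.488, so [Zn²⁺(aq)] ≈ 0.33 M.

0.33 M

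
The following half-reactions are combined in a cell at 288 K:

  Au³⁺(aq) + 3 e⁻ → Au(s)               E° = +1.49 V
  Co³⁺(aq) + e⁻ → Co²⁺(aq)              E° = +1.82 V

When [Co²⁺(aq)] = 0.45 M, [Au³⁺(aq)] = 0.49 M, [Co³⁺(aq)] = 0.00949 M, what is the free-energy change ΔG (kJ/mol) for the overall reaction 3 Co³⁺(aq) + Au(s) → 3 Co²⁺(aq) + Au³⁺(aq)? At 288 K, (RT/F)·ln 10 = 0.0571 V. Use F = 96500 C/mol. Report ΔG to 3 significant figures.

−69.5 kJ/mol

E°cell = +1.82 − (+1.49) = +0.33 V; the balanced reaction transfers n = 3 electrons.
The reaction quotient is ([Co²⁺(aq)]^3·[Au³⁺(aq)]) / [Co³⁺(aq)]^3 = 5.22×10^4; by Nernst, E = +0.33 − (0.0571/3)(4.718) = +0.2402 V.
Then ΔG = −nFE = −3 × 96500 × +0.2402 J/mol = −69.5 kJ/mol.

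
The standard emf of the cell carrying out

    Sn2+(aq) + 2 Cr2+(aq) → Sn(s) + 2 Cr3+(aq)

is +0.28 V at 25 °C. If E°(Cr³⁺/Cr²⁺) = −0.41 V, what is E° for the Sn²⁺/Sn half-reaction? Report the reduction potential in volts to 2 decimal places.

−0.13 V

In the reaction as written the Sn²⁺/Sn couple is reduced (cathode) and Cr³⁺/Cr²⁺ is oxidized (anode), so E°cell = E°(Sn²⁺/Sn) − E°(Cr³⁺/Cr²⁺).
E°(Sn²⁺/Sn) = E°cell + E°(anode) = +0.28 + (−0.41) = −0.13 V.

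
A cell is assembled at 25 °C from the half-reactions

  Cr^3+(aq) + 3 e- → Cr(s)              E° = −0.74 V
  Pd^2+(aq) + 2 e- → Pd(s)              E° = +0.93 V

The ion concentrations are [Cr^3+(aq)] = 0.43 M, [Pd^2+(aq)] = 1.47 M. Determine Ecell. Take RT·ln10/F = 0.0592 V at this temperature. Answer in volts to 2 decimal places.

+1.68 V

Pd²⁺/Pd is reduced (cathode, E° = +0.93 V) and Cr³⁺/Cr is oxidized (anode).
The standard potential is +0.93 − (−0.74) = +1.67 V and the balanced reaction transfers n = 6 electrons.
For the overall reaction 3 Pd^2+(aq) + 2 Cr(s) → 3 Pd(s) + 2 Cr^3+(aq), Q = [Cr^3+(aq)]^2 / [Pd^2+(aq)]^3 = 0.0582, giving log Q = −1.235.
Applying E = E° − (RT ln10/nF)·log Q gives +1.67 − (0.0592/6)(−1.235) = +1.68 V.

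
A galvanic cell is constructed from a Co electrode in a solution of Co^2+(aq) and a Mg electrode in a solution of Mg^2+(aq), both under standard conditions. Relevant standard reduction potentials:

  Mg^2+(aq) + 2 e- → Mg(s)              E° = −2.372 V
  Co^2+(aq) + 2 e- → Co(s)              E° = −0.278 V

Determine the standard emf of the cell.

+2.094 V

The Co²⁺/Co couple has the higher E°, so Co ion is reduced (cathode) and Mg is oxidized (anode).
E°cell = E°(cathode) − E°(anode) = −0.278 − (−2.372) = +2.094 V.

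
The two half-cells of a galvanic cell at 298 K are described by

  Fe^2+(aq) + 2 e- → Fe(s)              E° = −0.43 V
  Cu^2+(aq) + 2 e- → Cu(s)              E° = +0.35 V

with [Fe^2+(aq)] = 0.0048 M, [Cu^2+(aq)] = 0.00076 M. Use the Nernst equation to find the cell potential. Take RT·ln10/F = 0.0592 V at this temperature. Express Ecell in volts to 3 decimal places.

+0.756 V

Since E°(Cu²⁺/Cu) > E°(Fe²⁺/Fe), Cu²⁺/Cu serves as the cathode.
The standard potential is +0.35 − (−0.43) = +0.78 V and the balanced reaction transfers n = 2 electrons.
For the overall reaction Cu^2+(aq) + Fe(s) → Cu(s) + Fe^2+(aq), Q = [Fe^2+(aq)] / [Cu^2+(aq)] = 6.32, giving log Q = 0.800.
By the Nernst equation, E = +0.78 − (0.0592/2)·(0.800) = +0.756 V.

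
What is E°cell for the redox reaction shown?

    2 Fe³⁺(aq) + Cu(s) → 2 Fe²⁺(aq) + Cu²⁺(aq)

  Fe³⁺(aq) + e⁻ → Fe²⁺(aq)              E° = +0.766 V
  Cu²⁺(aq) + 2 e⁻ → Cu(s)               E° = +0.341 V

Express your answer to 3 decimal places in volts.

+0.425 V

In the reaction as written, Fe³⁺(aq) is reduced (cathode) and Cu²⁺(aq) is produced by oxidation at the anode.
E°cell = E°(cathode) − E°(anode) = +0.766 − (+0.341) = +0.425 V.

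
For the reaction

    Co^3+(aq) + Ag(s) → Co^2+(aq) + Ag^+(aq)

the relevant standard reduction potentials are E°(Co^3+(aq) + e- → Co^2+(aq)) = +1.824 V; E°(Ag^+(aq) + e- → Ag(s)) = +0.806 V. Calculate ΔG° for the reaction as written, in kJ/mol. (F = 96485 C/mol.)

In the reaction as written Co^3+(aq) is reduced, so the Co³⁺/Co²⁺ couple is the cathode and Ag⁺/Ag is the anode.
E°cell = +1.824 − (+0.806) = +1.018 V; balancing electrons gives n = 1.
ΔG° = −nFE°cell = −(1)(96485)(+1.018) J/mol = −98.2 kJ/mol.

−98.2 kJ/mol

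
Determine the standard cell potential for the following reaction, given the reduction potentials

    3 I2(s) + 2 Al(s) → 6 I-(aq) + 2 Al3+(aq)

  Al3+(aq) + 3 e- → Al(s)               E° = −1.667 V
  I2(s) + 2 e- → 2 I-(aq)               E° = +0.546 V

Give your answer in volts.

In the reaction as written, I2(s) is reduced (cathode) and Al3+(aq) is produced by oxidation at the anode.
E°cell = E°(cathode) − E°(anode) = +0.546 − (−1.667) = +2.213 V.

+2.213 V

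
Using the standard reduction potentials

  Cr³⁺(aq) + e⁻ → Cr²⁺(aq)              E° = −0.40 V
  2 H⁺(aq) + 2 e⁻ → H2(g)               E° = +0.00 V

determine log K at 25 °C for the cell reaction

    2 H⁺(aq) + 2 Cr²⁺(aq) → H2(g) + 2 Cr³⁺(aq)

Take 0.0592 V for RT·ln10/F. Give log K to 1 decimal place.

The 2H⁺/H₂ couple is reduced (cathode); E°cell = +0.00 − (−0.40) = +0.40 V with n = 2.
At equilibrium E = 0, so log K = nE°cell / 0.0592 = (2)(+0.40) / 0.0592 = 13.5.

log K = 13.5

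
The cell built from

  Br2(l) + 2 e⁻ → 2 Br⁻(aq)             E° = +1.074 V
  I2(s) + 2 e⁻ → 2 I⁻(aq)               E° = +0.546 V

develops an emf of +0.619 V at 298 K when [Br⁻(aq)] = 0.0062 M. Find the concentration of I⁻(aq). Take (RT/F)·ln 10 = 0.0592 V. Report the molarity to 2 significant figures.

Br₂/Br⁻ is the cathode (higher E°); E°cell = +1.074 − (+0.546) = +0.528 V with n = 2.
From the Nernst equation, log Q = n(E° − E)/0.0592 = 2·(+0.528 − (+0.619))/0.0592 = −3.074.
The balanced reaction is Br2(l) + 2 I⁻(aq) → 2 Br⁻(aq) + I2(s), so Q = [Br⁻(aq)]^2 / [I⁻(aq)]^2.
Solving for the unknown gives log [I⁻(aq)] = −0.671, so [I⁻(aq)] ≈ 0.21 M.

0.21 M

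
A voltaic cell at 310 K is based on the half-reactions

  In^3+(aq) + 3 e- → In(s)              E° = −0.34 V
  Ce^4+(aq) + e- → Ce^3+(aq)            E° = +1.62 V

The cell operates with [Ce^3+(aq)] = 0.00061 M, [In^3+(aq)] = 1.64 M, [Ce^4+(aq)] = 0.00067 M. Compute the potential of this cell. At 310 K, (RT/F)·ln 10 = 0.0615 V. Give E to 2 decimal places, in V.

The Ce⁴⁺/Ce³⁺ couple has the more positive E°, so it is the cathode; In³⁺/In is the anode.
E°cell = E°cat − E°an = +1.62 − (−0.34) = +1.96 V; n = 3.
Balancing gives 3 Ce^4+(aq) + In(s) → 3 Ce^3+(aq) + In^3+(aq); hence Q = ([Ce^3+(aq)]^3·[In^3+(aq)]) / [Ce^4+(aq)]^3 = 1.24 (log Q = 0.093).
By the Nernst equation, E = +1.96 − (0.0615/3)·(0.093) = +1.96 V.

+1.96 V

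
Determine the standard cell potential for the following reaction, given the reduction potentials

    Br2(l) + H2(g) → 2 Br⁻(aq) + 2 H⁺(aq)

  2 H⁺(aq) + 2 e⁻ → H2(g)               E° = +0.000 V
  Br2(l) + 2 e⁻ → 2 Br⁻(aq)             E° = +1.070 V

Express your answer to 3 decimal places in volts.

Br2(l) gains electrons, so the Br₂/Br⁻ couple is the cathode; the 2H⁺/H₂ couple is the anode.
E°cell = E°(cathode) − E°(anode) = +1.070 − (+0.000) = +1.070 V.

+1.070 V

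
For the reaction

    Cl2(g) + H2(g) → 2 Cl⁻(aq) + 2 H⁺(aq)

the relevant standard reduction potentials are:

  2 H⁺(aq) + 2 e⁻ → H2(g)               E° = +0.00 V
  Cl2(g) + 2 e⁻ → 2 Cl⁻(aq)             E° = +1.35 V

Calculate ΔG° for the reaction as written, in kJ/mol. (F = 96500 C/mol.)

In the reaction as written Cl2(g) is reduced, so the Cl₂/Cl⁻ couple is the cathode and 2H⁺/H₂ is the anode.
E°cell = +1.35 − (+0.00) = +1.35 V; balancing electrons gives n = 2.
ΔG° = −nFE°cell = −(2)(96500)(+1.35) J/mol = −261 kJ/mol.

−261 kJ/mol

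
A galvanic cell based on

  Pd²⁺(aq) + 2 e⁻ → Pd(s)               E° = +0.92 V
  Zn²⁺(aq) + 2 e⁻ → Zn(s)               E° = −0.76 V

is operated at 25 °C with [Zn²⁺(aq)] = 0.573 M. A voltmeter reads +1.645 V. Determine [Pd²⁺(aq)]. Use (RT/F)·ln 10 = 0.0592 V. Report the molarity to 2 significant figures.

0.038 M

The Pd²⁺/Pd couple has the larger reduction potential, so it is the cathode: E°cell = +0.92 − (−0.76) = +1.68 V and n = 2.
From the Nernst equation, log Q = n(E° − E)/0.0592 = 2·(+1.68 − (+1.645))/0.0592 = 1.182.
The balanced reaction is Pd²⁺(aq) + Zn(s) → Pd(s) + Zn²⁺(aq), so Q = [Zn²⁺(aq)] / [Pd²⁺(aq)].
Solving for the unknown gives log [Pd²⁺(aq)] = −1.424, so [Pd²⁺(aq)] ≈ 0.038 M.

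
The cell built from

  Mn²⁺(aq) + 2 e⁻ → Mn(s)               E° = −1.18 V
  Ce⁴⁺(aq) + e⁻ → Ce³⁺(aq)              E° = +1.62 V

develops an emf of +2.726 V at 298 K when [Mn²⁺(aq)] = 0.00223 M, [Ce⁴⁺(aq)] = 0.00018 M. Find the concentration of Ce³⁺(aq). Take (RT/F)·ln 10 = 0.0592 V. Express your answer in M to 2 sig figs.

Ce⁴⁺/Ce³⁺ is the cathode (higher E°); E°cell = +1.62 − (−1.18) = +2.80 V with n = 2.
From the Nernst equation, log Q = n(E° − E)/0.0592 = 2·(+2.80 − (+2.726))/0.0592 = 2.500.
For 2 Ce⁴⁺(aq) + Mn(s) → 2 Ce³⁺(aq) + Mn²⁺(aq), the reaction quotient is Q = ([Ce³⁺(aq)]^2·[Mn²⁺(aq)]) / [Ce⁴⁺(aq)]^2.
Isolating [Ce³⁺(aq)] in Q = 10^{2.500} yields log [Ce³⁺(aq)] = −1.169, i.e. 0.068 M.

0.068 M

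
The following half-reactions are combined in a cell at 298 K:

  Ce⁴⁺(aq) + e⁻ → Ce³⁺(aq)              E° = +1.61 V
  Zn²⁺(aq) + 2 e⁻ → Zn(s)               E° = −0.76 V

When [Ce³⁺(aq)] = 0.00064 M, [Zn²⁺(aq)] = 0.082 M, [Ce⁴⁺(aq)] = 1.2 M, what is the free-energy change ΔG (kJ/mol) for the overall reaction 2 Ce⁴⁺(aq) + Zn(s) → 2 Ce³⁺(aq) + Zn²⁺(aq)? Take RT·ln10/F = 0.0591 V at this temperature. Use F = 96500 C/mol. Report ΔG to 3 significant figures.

−501 kJ/mol

The standard cell potential is +1.61 − (−0.76) = +2.37 V, with n = 2 electrons in the balanced equation.
Here Q = ([Ce³⁺(aq)]^2·[Zn²⁺(aq)]) / [Ce⁴⁺(aq)]^2 = 2.33×10^−8 (log Q = −7.632), giving E = +2.37 − (0.0591/2)·(−7.632) = +2.5955 V.
ΔG = −nFE = −(2)(96500)(+2.5955) J/mol = −501 kJ/mol.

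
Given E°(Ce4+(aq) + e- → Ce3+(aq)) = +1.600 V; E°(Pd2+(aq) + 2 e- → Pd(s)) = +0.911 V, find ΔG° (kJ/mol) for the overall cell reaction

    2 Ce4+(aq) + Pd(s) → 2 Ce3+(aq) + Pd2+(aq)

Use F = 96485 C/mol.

−133 kJ/mol

In the reaction as written Ce4+(aq) is reduced, so the Ce⁴⁺/Ce³⁺ couple is the cathode and Pd²⁺/Pd is the anode.
E°cell = +1.600 − (+0.911) = +0.689 V; balancing electrons gives n = 2.
ΔG° = −nFE°cell = −(2)(96485)(+0.689) J/mol = −133 kJ/mol.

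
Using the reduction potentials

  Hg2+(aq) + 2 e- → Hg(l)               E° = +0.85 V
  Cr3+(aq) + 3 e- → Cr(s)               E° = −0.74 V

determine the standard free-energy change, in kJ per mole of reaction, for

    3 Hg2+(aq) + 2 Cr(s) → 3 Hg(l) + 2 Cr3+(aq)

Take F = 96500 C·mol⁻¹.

−921 kJ/mol

In the reaction as written Hg2+(aq) is reduced, so the Hg²⁺/Hg couple is the cathode and Cr³⁺/Cr is the anode.
E°cell = +0.85 − (−0.74) = +1.59 V; balancing electrons gives n = 6.
ΔG° = −nFE°cell = −(6)(96500)(+1.59) J/mol = −921 kJ/mol.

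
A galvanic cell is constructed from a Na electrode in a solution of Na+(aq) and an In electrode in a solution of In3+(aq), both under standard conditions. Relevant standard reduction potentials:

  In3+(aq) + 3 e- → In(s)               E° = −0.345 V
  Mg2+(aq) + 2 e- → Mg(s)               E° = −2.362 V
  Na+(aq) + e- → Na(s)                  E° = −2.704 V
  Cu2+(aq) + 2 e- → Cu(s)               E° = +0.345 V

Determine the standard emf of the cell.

+2.359 V

Of the two couples in this cell, the one with the more positive reduction potential is reduced at the cathode: here that is In³⁺/In (−0.345 V); Na⁺/Na (−2.704 V) is the anode.
E°cell = E°(cathode) − E°(anode) = −0.345 − (−2.704) = +2.359 V.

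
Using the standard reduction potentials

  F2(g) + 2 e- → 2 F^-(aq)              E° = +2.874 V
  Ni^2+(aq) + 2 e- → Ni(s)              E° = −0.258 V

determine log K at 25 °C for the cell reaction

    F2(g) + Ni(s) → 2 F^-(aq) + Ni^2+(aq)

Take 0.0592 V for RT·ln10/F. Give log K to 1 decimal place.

The F₂/F⁻ couple is reduced (cathode); E°cell = +2.874 − (−0.258) = +3.132 V with n = 2.
At equilibrium E = 0, so log K = nE°cell / 0.0592 = (2)(+3.132) / 0.0592 = 105.8.

log K = 105.8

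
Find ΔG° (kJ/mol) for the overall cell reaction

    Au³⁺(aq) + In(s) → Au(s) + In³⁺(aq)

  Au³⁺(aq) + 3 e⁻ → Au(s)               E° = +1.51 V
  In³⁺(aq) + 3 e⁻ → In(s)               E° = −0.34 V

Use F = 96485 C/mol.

In the reaction as written Au³⁺(aq) is reduced, so the Au³⁺/Au couple is the cathode and In³⁺/In is the anode.
E°cell = +1.51 − (−0.34) = +1.85 V; balancing electrons gives n = 3.
ΔG° = −nFE°cell = −(3)(96485)(+1.85) J/mol = −535 kJ/mol.

−535 kJ/mol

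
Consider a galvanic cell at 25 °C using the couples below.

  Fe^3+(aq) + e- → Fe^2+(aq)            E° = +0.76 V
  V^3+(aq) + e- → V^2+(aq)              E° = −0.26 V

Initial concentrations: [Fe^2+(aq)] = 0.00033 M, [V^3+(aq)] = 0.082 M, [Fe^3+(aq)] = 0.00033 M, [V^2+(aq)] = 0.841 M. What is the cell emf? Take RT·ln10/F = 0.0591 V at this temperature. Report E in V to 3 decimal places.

Since E°(Fe³⁺/Fe²⁺) > E°(V³⁺/V²⁺), Fe³⁺/Fe²⁺ serves as the cathode.
E°cell = E°cat − E°an = +0.76 − (−0.26) = +1.02 V; n = 1.
The balanced reaction is Fe^3+(aq) + V^2+(aq) → Fe^2+(aq) + V^3+(aq), so Q = ([Fe^2+(aq)]·[V^3+(aq)]) / ([Fe^3+(aq)]·[V^2+(aq)]) = 0.0975 and log Q = −1.011.
By the Nernst equation, E = +1.02 − (0.0591/1)·(−1.011) = +1.080 V.

+1.080 V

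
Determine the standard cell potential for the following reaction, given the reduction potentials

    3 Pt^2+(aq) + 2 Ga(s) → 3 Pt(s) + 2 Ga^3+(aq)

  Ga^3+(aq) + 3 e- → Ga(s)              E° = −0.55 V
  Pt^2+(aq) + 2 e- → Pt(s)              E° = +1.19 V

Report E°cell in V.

+1.74 V

Pt^2+(aq) gains electrons, so the Pt²⁺/Pt couple is the cathode; the Ga³⁺/Ga couple is the anode.
E°cell = E°(cathode) − E°(anode) = +1.19 − (−0.55) = +1.74 V.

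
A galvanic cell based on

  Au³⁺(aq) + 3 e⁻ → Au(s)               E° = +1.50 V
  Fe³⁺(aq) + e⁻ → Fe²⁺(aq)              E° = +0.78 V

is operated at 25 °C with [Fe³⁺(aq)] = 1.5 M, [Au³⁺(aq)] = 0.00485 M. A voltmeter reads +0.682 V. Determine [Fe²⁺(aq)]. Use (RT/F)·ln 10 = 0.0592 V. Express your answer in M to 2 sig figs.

2.0 M

The Au³⁺/Au couple has the larger reduction potential, so it is the cathode: E°cell = +1.50 − (+0.78) = +0.72 V and n = 3.
From the Nernst equation, log Q = n(E° − E)/0.0592 = 3·(+0.72 − (+0.682))/0.0592 = 1.926.
Balancing electrons gives Au³⁺(aq) + 3 Fe²⁺(aq) → Au(s) + 3 Fe³⁺(aq); thus Q = [Fe³⁺(aq)]^3 / ([Au³⁺(aq)]·[Fe²⁺(aq)]^3).
Isolating [Fe²⁺(aq)] in Q = 10^{1.926} yields log [Fe²⁺(aq)] = 0.306, i.e. 2.0 M.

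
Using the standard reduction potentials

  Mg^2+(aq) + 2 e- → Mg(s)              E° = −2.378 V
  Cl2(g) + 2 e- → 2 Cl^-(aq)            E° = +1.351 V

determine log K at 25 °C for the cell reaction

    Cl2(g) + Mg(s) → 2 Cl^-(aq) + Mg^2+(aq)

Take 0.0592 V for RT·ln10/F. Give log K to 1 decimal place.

The Cl₂/Cl⁻ couple is reduced (cathode); E°cell = +1.351 − (−2.378) = +3.729 V with n = 2.
At equilibrium E = 0, so log K = nE°cell / 0.0592 = (2)(+3.729) / 0.0592 = 126.0.

log K = 126.0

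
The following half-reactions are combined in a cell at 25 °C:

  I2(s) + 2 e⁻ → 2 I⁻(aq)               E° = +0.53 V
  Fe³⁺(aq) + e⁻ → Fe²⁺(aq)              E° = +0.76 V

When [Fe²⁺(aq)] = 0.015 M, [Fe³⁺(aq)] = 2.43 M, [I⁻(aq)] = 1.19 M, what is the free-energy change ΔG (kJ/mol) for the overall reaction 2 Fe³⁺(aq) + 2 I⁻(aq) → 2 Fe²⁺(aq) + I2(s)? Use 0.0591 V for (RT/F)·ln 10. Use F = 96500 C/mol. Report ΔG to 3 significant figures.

E°cell = +0.76 − (+0.53) = +0.23 V; the balanced reaction transfers n = 2 electrons.
The reaction quotient is [Fe²⁺(aq)]^2 / ([Fe³⁺(aq)]^2·[I⁻(aq)]^2) = 2.69×10^−5; by Nernst, E = +0.23 − (0.0591/2)(−4.570) = +0.3650 V.
ΔG = −nFE = −(2)(96500)(+0.3650) J/mol = −70.4 kJ/mol.

−70.4 kJ/mol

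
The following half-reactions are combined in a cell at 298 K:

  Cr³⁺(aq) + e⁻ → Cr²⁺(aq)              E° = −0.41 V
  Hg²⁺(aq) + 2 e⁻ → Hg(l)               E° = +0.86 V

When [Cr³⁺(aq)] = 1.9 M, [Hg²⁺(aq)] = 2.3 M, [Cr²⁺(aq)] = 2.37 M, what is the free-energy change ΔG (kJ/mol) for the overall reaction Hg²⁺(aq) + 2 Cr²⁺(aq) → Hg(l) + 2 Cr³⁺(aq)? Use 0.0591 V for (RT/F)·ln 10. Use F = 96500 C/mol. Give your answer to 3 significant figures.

−248 kJ/mol

E°cell = +0.86 − (−0.41) = +1.27 V; the balanced reaction transfers n = 2 electrons.
Q = [Cr³⁺(aq)]^2 / ([Hg²⁺(aq)]·[Cr²⁺(aq)]^2) = 0.279, so log Q = −0.554 and E = +1.27 − (0.0591/2)(−0.554) = +1.2864 V.
ΔG = −nFE = −(2)(96500)(+1.2864) J/mol = −248 kJ/mol.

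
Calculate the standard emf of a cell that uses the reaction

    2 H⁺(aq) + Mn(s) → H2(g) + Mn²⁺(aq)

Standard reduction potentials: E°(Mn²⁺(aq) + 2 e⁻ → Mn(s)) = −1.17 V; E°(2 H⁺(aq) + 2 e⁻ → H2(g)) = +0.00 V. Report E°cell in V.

H⁺(aq) gains electrons, so the 2H⁺/H₂ couple is the cathode; the Mn²⁺/Mn couple is the anode.
E°cell = E°(cathode) − E°(anode) = +0.00 − (−1.17) = +1.17 V.
The positive value indicates the reaction is spontaneous as written.

+1.17 V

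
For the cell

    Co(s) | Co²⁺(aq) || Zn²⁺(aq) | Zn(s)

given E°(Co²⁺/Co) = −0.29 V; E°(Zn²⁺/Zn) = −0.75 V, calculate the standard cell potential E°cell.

By convention the left-hand electrode in cell notation is the anode (oxidation) and the right-hand electrode is the cathode (reduction).
E°cell = E°(right) − E°(left) = −0.75 − (−0.29) = −0.46 V.
The negative sign shows that, as written, the cell would require an external voltage to drive the reaction.

−0.46 V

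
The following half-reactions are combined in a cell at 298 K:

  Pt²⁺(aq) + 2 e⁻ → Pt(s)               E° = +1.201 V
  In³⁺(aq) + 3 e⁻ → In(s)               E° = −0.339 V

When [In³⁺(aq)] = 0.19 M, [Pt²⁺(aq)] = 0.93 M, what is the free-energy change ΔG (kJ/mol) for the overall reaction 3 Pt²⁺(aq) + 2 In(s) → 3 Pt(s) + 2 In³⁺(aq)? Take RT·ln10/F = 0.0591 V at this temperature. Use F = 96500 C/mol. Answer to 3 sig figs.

E°cell = +1.201 − (−0.339) = +1.540 V; the balanced reaction transfers n = 6 electrons.
Here Q = [In³⁺(aq)]^2 / [Pt²⁺(aq)]^3 = 0.0449 (log Q = −1.348), giving E = +1.540 − (0.0591/6)·(−1.348) = +1.5533 V.
Then ΔG = −nFE = −6 × 96500 × +1.5533 J/mol = −899 kJ/mol.

−899 kJ/mol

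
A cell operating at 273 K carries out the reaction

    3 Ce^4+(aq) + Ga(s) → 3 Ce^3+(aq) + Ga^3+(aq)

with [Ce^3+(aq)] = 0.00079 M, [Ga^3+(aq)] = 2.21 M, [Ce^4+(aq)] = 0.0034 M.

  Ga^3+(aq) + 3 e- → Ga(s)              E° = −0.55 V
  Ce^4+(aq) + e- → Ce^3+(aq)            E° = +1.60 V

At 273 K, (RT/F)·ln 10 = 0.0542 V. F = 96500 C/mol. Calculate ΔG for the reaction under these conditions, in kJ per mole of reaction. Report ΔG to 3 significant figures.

E°cell = +1.60 − (−0.55) = +2.15 V; the balanced reaction transfers n = 3 electrons.
Q = ([Ce^3+(aq)]^3·[Ga^3+(aq)]) / [Ce^4+(aq)]^3 = 0.0277, so log Q = −1.557 and E = +2.15 − (0.0542/3)(−1.557) = +2.1781 V.
ΔG = −nFE = −(3)(96500)(+2.1781) J/mol = −631 kJ/mol.

−631 kJ/mol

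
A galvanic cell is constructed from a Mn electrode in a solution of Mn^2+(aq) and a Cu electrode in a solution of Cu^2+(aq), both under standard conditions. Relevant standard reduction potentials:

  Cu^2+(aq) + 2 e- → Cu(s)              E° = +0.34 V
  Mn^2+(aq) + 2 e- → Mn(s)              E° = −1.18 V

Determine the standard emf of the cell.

Of the two couples in this cell, the one with the more positive reduction potential is reduced at the cathode: here that is Cu²⁺/Cu (+0.34 V); Mn²⁺/Mn (−1.18 V) is the anode.
E°cell = E°(cathode) − E°(anode) = +0.34 − (−1.18) = +1.52 V.

+1.52 V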